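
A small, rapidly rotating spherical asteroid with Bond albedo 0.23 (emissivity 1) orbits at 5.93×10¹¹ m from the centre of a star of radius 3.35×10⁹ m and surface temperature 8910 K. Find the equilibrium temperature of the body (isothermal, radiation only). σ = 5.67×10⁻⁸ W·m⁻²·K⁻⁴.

The star's surface emits σT_*⁴; at distance d the flux is S = σT_*⁴(R_*/d)².
S = 5.67×10⁻⁸·(8910)⁴·(3.35×10⁹/5.93×10¹¹)² = 11400 W/m².
For an isothermal sphere T⁴ = (1−a)S/(4σ) = 3.872×10¹⁰ K⁴.

T ≈ 444 K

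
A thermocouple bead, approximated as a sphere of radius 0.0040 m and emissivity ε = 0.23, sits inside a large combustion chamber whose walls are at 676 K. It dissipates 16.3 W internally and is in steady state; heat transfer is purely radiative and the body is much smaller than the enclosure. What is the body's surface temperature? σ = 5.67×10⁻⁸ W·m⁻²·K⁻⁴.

For a small grey body in a large enclosure, net radiated power = εσA(T⁴ − T_w⁴).
Steady state: P = εσA(T⁴ − T_w⁴) with A = 4πr² = 2.011×10⁻⁴ m².
T⁴ = P/(εσA) + T_w⁴ = 16.3/(0.23·5.67×10⁻⁸·2.011×10⁻⁴) + (676)⁴
    = 6.217×10¹² + 2.088×10¹¹ = 6.425×10¹² K⁴.

T ≈ 1590 K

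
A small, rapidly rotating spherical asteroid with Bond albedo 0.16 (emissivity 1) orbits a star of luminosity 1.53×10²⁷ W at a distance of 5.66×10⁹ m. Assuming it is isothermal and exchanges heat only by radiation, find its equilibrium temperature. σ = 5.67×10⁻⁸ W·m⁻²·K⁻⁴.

First find the stellar flux at distance d: S = L/(4πd²) = 1.53×10²⁷/(4π·(5.66×10⁹)²) = 3.801×10⁶ W/m².
For an isothermal sphere, absorbed (1−a)S·πr² = emitted σ·4πr²·T⁴, so T⁴ = (1−a)S/(4σ).
T⁴ = 0.840·3.801×10⁶/(4·5.67×10⁻⁸) = 1.408×10¹³ K⁴.

T ≈ 1940 K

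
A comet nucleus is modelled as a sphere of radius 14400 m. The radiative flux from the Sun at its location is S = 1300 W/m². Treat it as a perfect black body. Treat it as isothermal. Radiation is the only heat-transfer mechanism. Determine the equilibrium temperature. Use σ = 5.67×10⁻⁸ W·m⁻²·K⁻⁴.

T ≈ 275 K

At equilibrium, absorbed power = emitted power.
Absorbing cross-section = πr² = 6.514×10⁸ m²; emitting surface = 4πr² = 2.606×10⁹ m² (ratio 4).
S·A_cross = εσ·A_surf·T⁴  ⇒  T⁴ = S/(4σ).
T⁴ = 1.00·1300/(4·5.67×10⁻⁸) = 5.732×10⁹ K⁴.
T = (5.732×10⁹)^(1/4).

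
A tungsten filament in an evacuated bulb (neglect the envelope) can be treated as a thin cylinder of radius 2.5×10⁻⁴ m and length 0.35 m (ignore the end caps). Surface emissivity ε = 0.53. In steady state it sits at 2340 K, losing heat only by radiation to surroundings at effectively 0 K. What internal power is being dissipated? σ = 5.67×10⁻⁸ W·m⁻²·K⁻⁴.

Steady state: P = εσA T⁴.
A = 2πrL = 5.498×10⁻⁴ m²; T⁴ = (2340)⁴ = 2.998×10¹³ K⁴.
P = 0.53 × 5.67×10⁻⁸ × 5.498×10⁻⁴ × 2.998×10¹³.

P ≈ 495 W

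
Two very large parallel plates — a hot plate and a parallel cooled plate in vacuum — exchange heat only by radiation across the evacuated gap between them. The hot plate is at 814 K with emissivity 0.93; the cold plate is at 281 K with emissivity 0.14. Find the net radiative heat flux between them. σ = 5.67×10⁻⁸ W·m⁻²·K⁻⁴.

For two infinite grey parallel plates, q = σ(T₁⁴ − T₂⁴)/(1/ε₁ + 1/ε₂ − 1).
T₁⁴ − T₂⁴ = 4.390×10¹¹ − 6.235×10⁹ = 4.328×10¹¹ K⁴.
1/ε₁ + 1/ε₂ − 1 = 1.075 + 7.143 − 1 = 7.218.
q = 5.67×10⁻⁸ × 4.328×10¹¹ / 7.218.

q ≈ 3400 W/m²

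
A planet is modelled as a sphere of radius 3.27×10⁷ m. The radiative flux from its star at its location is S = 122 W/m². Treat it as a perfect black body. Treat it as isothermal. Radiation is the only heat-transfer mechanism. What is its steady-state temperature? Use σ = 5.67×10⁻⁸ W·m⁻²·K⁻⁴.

T ≈ 152 K

At equilibrium, absorbed power = emitted power.
Absorbing cross-section = πr² = 3.359×10¹⁵ m²; emitting surface = 4πr² = 1.344×10¹⁶ m² (ratio 4).
S·A_cross = εσ·A_surf·T⁴  ⇒  T⁴ = S/(4σ).
T⁴ = 1.00·122/(4·5.67×10⁻⁸) = 5.379×10⁸ K⁴.
T = (5.379×10⁸)^(1/4).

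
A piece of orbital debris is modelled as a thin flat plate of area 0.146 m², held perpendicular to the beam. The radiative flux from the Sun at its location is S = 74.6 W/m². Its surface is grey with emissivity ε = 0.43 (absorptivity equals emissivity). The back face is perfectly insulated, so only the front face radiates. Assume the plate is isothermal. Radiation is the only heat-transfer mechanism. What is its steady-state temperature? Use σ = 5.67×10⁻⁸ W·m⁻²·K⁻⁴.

At equilibrium, absorbed power = emitted power.
Absorbing cross-section = A = 0.1460 m²; emitting surface = A = 0.1460 m² (ratio 1).
εS·A_cross = εσ·A_surf·T⁴  ⇒  T⁴ = S/(1σ)   (ε cancels).
T⁴ = 74.6/(1·5.67×10⁻⁸) = 1.316×10⁹ K⁴.
T = (1.316×10⁹)^(1/4).

T ≈ 190 K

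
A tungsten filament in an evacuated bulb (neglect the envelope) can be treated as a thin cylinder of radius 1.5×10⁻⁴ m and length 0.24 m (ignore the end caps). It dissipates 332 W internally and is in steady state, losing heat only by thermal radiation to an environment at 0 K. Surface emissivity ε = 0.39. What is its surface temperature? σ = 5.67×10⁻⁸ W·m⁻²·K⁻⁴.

Steady state: internal power = radiated power, P = εσA T⁴.
Radiating area A = 2πrL = 2.262×10⁻⁴ m².
T⁴ = P/(εσA) = 332/(0.39·5.67×10⁻⁸·2.262×10⁻⁴) = 6.638×10¹³ K⁴.
T = (6.638×10¹³)^(1/4).

T ≈ 2850 K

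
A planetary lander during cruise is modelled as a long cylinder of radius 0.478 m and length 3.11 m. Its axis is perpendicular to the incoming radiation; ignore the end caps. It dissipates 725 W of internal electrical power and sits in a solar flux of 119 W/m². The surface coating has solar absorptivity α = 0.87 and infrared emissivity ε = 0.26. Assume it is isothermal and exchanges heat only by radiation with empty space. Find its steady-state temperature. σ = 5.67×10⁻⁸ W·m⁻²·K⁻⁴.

At steady state, absorbed solar power + internal power = radiated power.
Absorbed: α·S·A_cross = 0.87·119·2.973 = 307.8 W (cross-section 2rL).
Total input = 307.8 + 725 = 1033 W.
Radiated: εσ·A_surf·T⁴ with A_surf = 2πrL = 9.340 m².
T⁴ = 1033/(0.26·5.67×10⁻⁸·9.340) = 7.501×10⁹ K⁴.

T ≈ 294 K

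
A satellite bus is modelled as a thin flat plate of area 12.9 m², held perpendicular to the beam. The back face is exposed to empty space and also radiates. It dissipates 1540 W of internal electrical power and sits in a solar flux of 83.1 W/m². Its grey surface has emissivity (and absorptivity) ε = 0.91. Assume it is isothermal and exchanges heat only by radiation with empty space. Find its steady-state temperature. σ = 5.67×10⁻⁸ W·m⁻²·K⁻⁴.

At steady state, absorbed solar power + internal power = radiated power.
Absorbed: α·S·A_cross = 0.91·83.1·12.90 = 975.5 W (cross-section A).
Total input = 975.5 + 1540 = 2516 W.
Radiated: εσ·A_surf·T⁴ with A_surf = 2A = 25.80 m².
T⁴ = 2516/(0.91·5.67×10⁻⁸·25.80) = 1.890×10⁹ K⁴.

T ≈ 208 K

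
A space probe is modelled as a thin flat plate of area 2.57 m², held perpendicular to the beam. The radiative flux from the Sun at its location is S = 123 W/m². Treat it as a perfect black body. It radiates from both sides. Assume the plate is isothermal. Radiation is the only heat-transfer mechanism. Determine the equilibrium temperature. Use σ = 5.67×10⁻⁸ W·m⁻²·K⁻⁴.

At equilibrium, absorbed power = emitted power.
Absorbing cross-section = A = 2.570 m²; emitting surface = 2A = 5.140 m² (ratio 2).
S·A_cross = εσ·A_surf·T⁴  ⇒  T⁴ = S/(2σ).
T⁴ = 1.00·123/(2·5.67×10⁻⁸) = 1.085×10⁹ K⁴.
T = (1.085×10⁹)^(1/4).

T ≈ 181 K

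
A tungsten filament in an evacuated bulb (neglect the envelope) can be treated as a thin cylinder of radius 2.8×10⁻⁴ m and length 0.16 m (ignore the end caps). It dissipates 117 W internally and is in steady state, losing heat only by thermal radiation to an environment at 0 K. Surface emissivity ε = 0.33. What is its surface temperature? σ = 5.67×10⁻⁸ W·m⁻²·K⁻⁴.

Steady state: internal power = radiated power, P = εσA T⁴.
Radiating area A = 2πrL = 2.815×10⁻⁴ m².
T⁴ = P/(εσA) = 117/(0.33·5.67×10⁻⁸·2.815×10⁻⁴) = 2.221×10¹³ K⁴.
T = (2.221×10¹³)^(1/4).

T ≈ 2170 K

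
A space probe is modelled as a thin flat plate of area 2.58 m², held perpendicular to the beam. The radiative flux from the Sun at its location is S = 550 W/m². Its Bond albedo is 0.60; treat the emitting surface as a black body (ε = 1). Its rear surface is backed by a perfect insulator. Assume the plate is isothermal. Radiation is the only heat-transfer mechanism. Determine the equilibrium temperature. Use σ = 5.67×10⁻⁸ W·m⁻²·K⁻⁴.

T ≈ 250 K

At equilibrium, absorbed power = emitted power.
Absorbing cross-section = A = 2.580 m²; emitting surface = A = 2.580 m² (ratio 1).
(1−a)S·A_cross = εσ·A_surf·T⁴  ⇒  T⁴ = (1−a)S/(1σ).
T⁴ = 0.400·550/(1·5.67×10⁻⁸) = 3.880×10⁹ K⁴.
T = (3.880×10⁹)^(1/4).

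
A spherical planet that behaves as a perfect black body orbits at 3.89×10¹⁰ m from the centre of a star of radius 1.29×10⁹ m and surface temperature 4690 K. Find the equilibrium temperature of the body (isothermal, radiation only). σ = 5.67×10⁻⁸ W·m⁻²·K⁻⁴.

T ≈ 604 K

The star's surface emits σT_*⁴; at distance d the flux is S = σT_*⁴(R_*/d)².
S = 5.67×10⁻⁸·(4690)⁴·(1.29×10⁹/3.89×10¹⁰)² = 30170 W/m².
For an isothermal sphere T⁴ = (1−a)S/(4σ) = 1.330×10¹¹ K⁴.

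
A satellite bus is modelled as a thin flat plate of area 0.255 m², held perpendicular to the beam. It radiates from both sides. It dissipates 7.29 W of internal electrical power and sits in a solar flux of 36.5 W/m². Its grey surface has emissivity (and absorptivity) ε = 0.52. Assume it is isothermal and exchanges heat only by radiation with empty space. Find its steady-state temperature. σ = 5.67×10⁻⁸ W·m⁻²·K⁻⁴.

At steady state, absorbed solar power + internal power = radiated power.
Absorbed: α·S·A_cross = 0.52·36.5·0.2550 = 4.840 W (cross-section A).
Total input = 4.840 + 7.29 = 12.13 W.
Radiated: εσ·A_surf·T⁴ with A_surf = 2A = 0.5100 m².
T⁴ = 12.13/(0.52·5.67×10⁻⁸·0.5100) = 8.067×10⁸ K⁴.

T ≈ 169 K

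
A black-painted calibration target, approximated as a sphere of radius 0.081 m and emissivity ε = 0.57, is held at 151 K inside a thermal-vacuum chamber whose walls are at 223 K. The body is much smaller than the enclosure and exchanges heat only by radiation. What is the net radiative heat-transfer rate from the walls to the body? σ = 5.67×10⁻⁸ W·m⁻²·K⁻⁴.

For a small grey body in a large enclosure: P_net = εσA(T_body⁴ − T_wall⁴).
A = 4πr² = 0.08245 m²; T_body⁴ − T_wall⁴ = 5.199×10⁸ − 2.473×10⁹ = -1.953×10⁹ K⁴.
|P_net| = 0.57·5.67×10⁻⁸·0.08245·1.953×10⁹.

P_net ≈ 5.20 W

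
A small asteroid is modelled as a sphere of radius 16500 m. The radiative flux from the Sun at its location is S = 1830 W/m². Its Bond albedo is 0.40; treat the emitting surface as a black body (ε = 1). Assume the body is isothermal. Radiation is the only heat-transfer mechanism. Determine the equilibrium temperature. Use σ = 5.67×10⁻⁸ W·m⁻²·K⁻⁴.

T ≈ 264 K

At equilibrium, absorbed power = emitted power.
Absorbing cross-section = πr² = 8.553×10⁸ m²; emitting surface = 4πr² = 3.421×10⁹ m² (ratio 4).
(1−a)S·A_cross = εσ·A_surf·T⁴  ⇒  T⁴ = (1−a)S/(4σ).
T⁴ = 0.600·1830/(4·5.67×10⁻⁸) = 4.841×10⁹ K⁴.
T = (4.841×10⁹)^(1/4).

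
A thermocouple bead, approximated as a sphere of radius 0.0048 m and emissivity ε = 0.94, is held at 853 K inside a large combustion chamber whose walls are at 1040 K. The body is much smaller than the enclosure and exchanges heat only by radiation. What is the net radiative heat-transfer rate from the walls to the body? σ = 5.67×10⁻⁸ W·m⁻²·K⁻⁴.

For a small grey body in a large enclosure: P_net = εσA(T_body⁴ − T_wall⁴).
A = 4πr² = 2.895×10⁻⁴ m²; T_body⁴ − T_wall⁴ = 5.294×10¹¹ − 1.170×10¹² = -6.404×10¹¹ K⁴.
|P_net| = 0.94·5.67×10⁻⁸·2.895×10⁻⁴·6.404×10¹¹.

P_net ≈ 9.88 W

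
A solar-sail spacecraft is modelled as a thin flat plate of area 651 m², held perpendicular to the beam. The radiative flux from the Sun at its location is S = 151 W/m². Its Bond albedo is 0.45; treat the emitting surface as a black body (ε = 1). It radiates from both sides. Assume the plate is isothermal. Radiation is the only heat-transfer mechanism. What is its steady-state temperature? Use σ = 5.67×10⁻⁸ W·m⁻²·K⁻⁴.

At equilibrium, absorbed power = emitted power.
Absorbing cross-section = A = 651.0 m²; emitting surface = 2A = 1302 m² (ratio 2).
(1−a)S·A_cross = εσ·A_surf·T⁴  ⇒  T⁴ = (1−a)S/(2σ).
T⁴ = 0.550·151/(2·5.67×10⁻⁸) = 7.324×10⁸ K⁴.
T = (7.324×10⁸)^(1/4).

T ≈ 165 K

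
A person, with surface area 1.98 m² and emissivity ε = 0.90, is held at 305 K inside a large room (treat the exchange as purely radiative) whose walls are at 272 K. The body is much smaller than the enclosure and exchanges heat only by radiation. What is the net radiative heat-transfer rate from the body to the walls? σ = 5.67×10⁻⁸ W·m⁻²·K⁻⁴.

P_net ≈ 321 W

For a small grey body in a large enclosure: P_net = εσA(T_body⁴ − T_wall⁴).
A = 1.98 m²; T_body⁴ − T_wall⁴ = 8.654×10⁹ − 5.474×10⁹ = 3.180×10⁹ K⁴.
|P_net| = 0.90·5.67×10⁻⁸·1.980·3.180×10⁹.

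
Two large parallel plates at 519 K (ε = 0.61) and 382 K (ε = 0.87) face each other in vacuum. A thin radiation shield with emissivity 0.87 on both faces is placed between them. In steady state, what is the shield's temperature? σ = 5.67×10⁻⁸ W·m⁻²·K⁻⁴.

T_s ≈ 455 K

In steady state the net flux on the hot side equals that on the cold side.
σ(T₁⁴−T_s⁴)/D₁ = σ(T_s⁴−T₂⁴)/D₂, with D₁ = 1/ε₁+1/ε_s−1 = 1.789, D₂ = 1/ε_s+1/ε₂−1 = 1.299.
Solve for T_s⁴: T_s⁴ = (D₂·T₁⁴ + D₁·T₂⁴)/(D₁+D₂) = 4.286×10¹⁰ K⁴.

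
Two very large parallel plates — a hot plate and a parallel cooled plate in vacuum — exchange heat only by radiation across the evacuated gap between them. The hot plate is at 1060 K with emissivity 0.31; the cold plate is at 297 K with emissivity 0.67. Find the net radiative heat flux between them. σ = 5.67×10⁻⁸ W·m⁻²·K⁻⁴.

For two infinite grey parallel plates, q = σ(T₁⁴ − T₂⁴)/(1/ε₁ + 1/ε₂ − 1).
T₁⁴ − T₂⁴ = 1.262×10¹² − 7.781×10⁹ = 1.255×10¹² K⁴.
1/ε₁ + 1/ε₂ − 1 = 3.226 + 1.493 − 1 = 3.718.
q = 5.67×10⁻⁸ × 1.255×10¹² / 3.718.

q ≈ 19100 W/m²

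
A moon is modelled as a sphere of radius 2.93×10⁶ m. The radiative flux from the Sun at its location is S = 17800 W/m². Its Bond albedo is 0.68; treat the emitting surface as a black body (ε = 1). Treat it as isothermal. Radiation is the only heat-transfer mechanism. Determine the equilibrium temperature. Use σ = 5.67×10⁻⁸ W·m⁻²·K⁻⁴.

At equilibrium, absorbed power = emitted power.
Absorbing cross-section = πr² = 2.697×10¹³ m²; emitting surface = 4πr² = 1.079×10¹⁴ m² (ratio 4).
(1−a)S·A_cross = εσ·A_surf·T⁴  ⇒  T⁴ = (1−a)S/(4σ).
T⁴ = 0.320·17800/(4·5.67×10⁻⁸) = 2.511×10¹⁰ K⁴.
T = (2.511×10¹⁰)^(1/4).

T ≈ 398 K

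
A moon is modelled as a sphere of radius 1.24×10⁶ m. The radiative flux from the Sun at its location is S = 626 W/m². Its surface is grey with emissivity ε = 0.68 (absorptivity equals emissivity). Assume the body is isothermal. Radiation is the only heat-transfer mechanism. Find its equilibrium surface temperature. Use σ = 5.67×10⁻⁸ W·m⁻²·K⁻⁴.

T ≈ 229 K

At equilibrium, absorbed power = emitted power.
Absorbing cross-section = πr² = 4.831×10¹² m²; emitting surface = 4πr² = 1.932×10¹³ m² (ratio 4).
εS·A_cross = εσ·A_surf·T⁴  ⇒  T⁴ = S/(4σ)   (ε cancels).
T⁴ = 626/(4·5.67×10⁻⁸) = 2.760×10⁹ K⁴.
T = (2.760×10⁹)^(1/4).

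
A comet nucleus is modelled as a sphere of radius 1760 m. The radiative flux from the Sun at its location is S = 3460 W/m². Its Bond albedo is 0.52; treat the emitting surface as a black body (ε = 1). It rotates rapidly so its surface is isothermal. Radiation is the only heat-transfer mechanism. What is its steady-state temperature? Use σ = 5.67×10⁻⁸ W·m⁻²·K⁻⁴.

T ≈ 293 K

At equilibrium, absorbed power = emitted power.
Absorbing cross-section = πr² = 9.731×10⁶ m²; emitting surface = 4πr² = 3.893×10⁷ m² (ratio 4).
(1−a)S·A_cross = εσ·A_surf·T⁴  ⇒  T⁴ = (1−a)S/(4σ).
T⁴ = 0.480·3460/(4·5.67×10⁻⁸) = 7.323×10⁹ K⁴.
T = (7.323×10⁹)^(1/4).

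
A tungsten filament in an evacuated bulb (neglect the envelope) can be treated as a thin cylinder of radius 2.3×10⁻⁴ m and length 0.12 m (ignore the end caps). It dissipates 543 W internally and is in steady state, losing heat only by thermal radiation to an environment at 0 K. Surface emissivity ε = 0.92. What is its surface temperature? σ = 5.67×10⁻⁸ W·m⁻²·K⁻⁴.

Steady state: internal power = radiated power, P = εσA T⁴.
Radiating area A = 2πrL = 1.734×10⁻⁴ m².
T⁴ = P/(εσA) = 543/(0.92·5.67×10⁻⁸·1.734×10⁻⁴) = 6.003×10¹³ K⁴.
T = (6.003×10¹³)^(1/4).

T ≈ 2780 K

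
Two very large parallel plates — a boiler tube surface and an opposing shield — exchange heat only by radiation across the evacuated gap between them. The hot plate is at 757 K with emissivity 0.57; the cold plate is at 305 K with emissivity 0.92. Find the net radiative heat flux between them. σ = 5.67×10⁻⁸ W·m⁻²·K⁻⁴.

q ≈ 9850 W/m²

For two infinite grey parallel plates, q = σ(T₁⁴ − T₂⁴)/(1/ε₁ + 1/ε₂ − 1).
T₁⁴ − T₂⁴ = 3.284×10¹¹ − 8.654×10⁹ = 3.197×10¹¹ K⁴.
1/ε₁ + 1/ε₂ − 1 = 1.754 + 1.087 − 1 = 1.841.
q = 5.67×10⁻⁸ × 3.197×10¹¹ / 1.841.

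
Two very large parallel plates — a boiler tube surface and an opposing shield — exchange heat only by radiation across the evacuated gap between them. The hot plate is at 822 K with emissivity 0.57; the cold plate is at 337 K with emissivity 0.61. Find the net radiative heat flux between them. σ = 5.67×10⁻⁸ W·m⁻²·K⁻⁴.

q ≈ 10500 W/m²

For two infinite grey parallel plates, q = σ(T₁⁴ − T₂⁴)/(1/ε₁ + 1/ε₂ − 1).
T₁⁴ − T₂⁴ = 4.565×10¹¹ − 1.290×10¹⁰ = 4.437×10¹¹ K⁴.
1/ε₁ + 1/ε₂ − 1 = 1.754 + 1.639 − 1 = 2.394.
q = 5.67×10⁻⁸ × 4.437×10¹¹ / 2.394.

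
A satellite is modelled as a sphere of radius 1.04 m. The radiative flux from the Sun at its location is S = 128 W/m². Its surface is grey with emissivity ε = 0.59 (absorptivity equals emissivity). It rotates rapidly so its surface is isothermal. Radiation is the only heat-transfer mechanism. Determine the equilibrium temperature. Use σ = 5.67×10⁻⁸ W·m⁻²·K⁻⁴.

At equilibrium, absorbed power = emitted power.
Absorbing cross-section = πr² = 3.398 m²; emitting surface = 4πr² = 13.59 m² (ratio 4).
εS·A_cross = εσ·A_surf·T⁴  ⇒  T⁴ = S/(4σ)   (ε cancels).
T⁴ = 128/(4·5.67×10⁻⁸) = 5.644×10⁸ K⁴.
T = (5.644×10⁸)^(1/4).

T ≈ 154 K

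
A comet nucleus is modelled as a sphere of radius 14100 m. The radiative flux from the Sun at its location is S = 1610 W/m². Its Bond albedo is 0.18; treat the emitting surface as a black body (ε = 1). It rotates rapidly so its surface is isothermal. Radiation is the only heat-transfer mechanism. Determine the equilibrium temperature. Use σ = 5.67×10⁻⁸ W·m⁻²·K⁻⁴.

At equilibrium, absorbed power = emitted power.
Absorbing cross-section = πr² = 6.246×10⁸ m²; emitting surface = 4πr² = 2.498×10⁹ m² (ratio 4).
(1−a)S·A_cross = εσ·A_surf·T⁴  ⇒  T⁴ = (1−a)S/(4σ).
T⁴ = 0.820·1610/(4·5.67×10⁻⁸) = 5.821×10⁹ K⁴.
T = (5.821×10⁹)^(1/4).

T ≈ 276 K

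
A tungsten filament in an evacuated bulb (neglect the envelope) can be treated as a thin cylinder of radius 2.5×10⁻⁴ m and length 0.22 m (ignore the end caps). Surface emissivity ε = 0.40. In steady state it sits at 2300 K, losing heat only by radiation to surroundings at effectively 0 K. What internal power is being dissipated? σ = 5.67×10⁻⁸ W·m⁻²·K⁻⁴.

Steady state: P = εσA T⁴.
A = 2πrL = 3.456×10⁻⁴ m²; T⁴ = (2300)⁴ = 2.798×10¹³ K⁴.
P = 0.40 × 5.67×10⁻⁸ × 3.456×10⁻⁴ × 2.798×10¹³.

P ≈ 219 W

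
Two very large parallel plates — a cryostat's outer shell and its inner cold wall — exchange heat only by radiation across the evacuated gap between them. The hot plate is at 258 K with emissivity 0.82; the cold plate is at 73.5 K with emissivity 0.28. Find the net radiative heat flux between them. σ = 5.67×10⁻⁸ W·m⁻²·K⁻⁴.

For two infinite grey parallel plates, q = σ(T₁⁴ − T₂⁴)/(1/ε₁ + 1/ε₂ − 1).
T₁⁴ − T₂⁴ = 4.431×10⁹ − 2.918×10⁷ = 4.402×10⁹ K⁴.
1/ε₁ + 1/ε₂ − 1 = 1.220 + 3.571 − 1 = 3.791.
q = 5.67×10⁻⁸ × 4.402×10⁹ / 3.791.

q ≈ 65.8 W/m²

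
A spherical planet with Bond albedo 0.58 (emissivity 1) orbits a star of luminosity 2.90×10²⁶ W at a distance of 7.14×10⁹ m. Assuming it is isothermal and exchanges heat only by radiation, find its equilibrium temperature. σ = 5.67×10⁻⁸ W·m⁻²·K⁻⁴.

T ≈ 957 K

First find the stellar flux at distance d: S = L/(4πd²) = 2.90×10²⁶/(4π·(7.14×10⁹)²) = 4.527×10⁵ W/m².
For an isothermal sphere, absorbed (1−a)S·πr² = emitted σ·4πr²·T⁴, so T⁴ = (1−a)S/(4σ).
T⁴ = 0.420·4.527×10⁵/(4·5.67×10⁻⁸) = 8.383×10¹¹ K⁴.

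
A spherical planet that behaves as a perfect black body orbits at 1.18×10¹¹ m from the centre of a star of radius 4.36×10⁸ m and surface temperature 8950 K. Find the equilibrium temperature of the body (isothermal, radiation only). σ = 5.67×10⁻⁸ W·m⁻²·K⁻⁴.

The star's surface emits σT_*⁴; at distance d the flux is S = σT_*⁴(R_*/d)².
S = 5.67×10⁻⁸·(8950)⁴·(4.36×10⁸/1.18×10¹¹)² = 4967 W/m².
For an isothermal sphere T⁴ = (1−a)S/(4σ) = 2.190×10¹⁰ K⁴.

T ≈ 385 K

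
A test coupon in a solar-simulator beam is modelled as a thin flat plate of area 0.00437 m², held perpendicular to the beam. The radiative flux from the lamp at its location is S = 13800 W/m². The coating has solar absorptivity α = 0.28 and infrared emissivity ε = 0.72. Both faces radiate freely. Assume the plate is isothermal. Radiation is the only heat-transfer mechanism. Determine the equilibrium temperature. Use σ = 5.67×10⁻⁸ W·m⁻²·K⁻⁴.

At equilibrium, absorbed power = emitted power.
Absorbing cross-section = A = 0.004370 m²; emitting surface = 2A = 0.008740 m² (ratio 2).
αS·A_cross = εσ·A_surf·T⁴  ⇒  T⁴ = αS/(ε·2σ).
T⁴ = 0.280·13800/(0.72·2·5.67×10⁻⁸) = 4.733×10¹⁰ K⁴.
T = (4.733×10¹⁰)^(1/4).

T ≈ 466 K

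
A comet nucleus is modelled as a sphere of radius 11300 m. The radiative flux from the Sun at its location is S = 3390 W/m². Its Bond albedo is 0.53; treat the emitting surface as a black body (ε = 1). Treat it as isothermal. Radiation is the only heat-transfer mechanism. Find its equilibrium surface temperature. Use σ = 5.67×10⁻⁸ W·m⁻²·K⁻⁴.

T ≈ 290 K

At equilibrium, absorbed power = emitted power.
Absorbing cross-section = πr² = 4.011×10⁸ m²; emitting surface = 4πr² = 1.605×10⁹ m² (ratio 4).
(1−a)S·A_cross = εσ·A_surf·T⁴  ⇒  T⁴ = (1−a)S/(4σ).
T⁴ = 0.470·3390/(4·5.67×10⁻⁸) = 7.025×10⁹ K⁴.
T = (7.025×10⁹)^(1/4).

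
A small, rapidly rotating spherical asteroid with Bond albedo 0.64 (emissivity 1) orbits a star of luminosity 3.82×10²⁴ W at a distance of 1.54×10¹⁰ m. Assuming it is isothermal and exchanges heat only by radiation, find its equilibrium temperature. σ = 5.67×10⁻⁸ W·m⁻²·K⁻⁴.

T ≈ 212 K

First find the stellar flux at distance d: S = L/(4πd²) = 3.82×10²⁴/(4π·(1.54×10¹⁰)²) = 1282 W/m².
For an isothermal sphere, absorbed (1−a)S·πr² = emitted σ·4πr²·T⁴, so T⁴ = (1−a)S/(4σ).
T⁴ = 0.360·1282/(4·5.67×10⁻⁸) = 2.035×10⁹ K⁴.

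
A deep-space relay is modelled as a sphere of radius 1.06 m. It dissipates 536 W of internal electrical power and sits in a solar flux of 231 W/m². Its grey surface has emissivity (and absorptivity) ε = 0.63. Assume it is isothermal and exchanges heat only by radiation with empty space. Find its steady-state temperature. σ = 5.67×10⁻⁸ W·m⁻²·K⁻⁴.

T ≈ 214 K

At steady state, absorbed solar power + internal power = radiated power.
Absorbed: α·S·A_cross = 0.63·231·3.530 = 513.7 W (cross-section πr²).
Total input = 513.7 + 536 = 1050 W.
Radiated: εσ·A_surf·T⁴ with A_surf = 4πr² = 14.12 m².
T⁴ = 1050/(0.63·5.67×10⁻⁸·14.12) = 2.081×10⁹ K⁴.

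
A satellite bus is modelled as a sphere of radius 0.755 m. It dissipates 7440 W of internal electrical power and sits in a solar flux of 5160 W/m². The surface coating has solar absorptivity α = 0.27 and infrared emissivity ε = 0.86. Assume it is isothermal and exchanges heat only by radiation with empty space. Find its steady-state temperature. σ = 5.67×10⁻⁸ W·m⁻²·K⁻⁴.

At steady state, absorbed solar power + internal power = radiated power.
Absorbed: α·S·A_cross = 0.27·5160·1.791 = 2495 W (cross-section πr²).
Total input = 2495 + 7440 = 9935 W.
Radiated: εσ·A_surf·T⁴ with A_surf = 4πr² = 7.163 m².
T⁴ = 9935/(0.86·5.67×10⁻⁸·7.163) = 2.844×10¹⁰ K⁴.

T ≈ 411 K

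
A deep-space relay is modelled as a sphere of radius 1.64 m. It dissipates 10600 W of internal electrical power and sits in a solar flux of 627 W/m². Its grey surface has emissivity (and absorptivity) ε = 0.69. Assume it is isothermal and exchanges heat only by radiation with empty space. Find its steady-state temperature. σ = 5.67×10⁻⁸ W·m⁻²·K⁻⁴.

T ≈ 322 K

At steady state, absorbed solar power + internal power = radiated power.
Absorbed: α·S·A_cross = 0.69·627·8.450 = 3656 W (cross-section πr²).
Total input = 3656 + 10600 = 14260 W.
Radiated: εσ·A_surf·T⁴ with A_surf = 4πr² = 33.80 m².
T⁴ = 14260/(0.69·5.67×10⁻⁸·33.80) = 1.078×10¹⁰ K⁴.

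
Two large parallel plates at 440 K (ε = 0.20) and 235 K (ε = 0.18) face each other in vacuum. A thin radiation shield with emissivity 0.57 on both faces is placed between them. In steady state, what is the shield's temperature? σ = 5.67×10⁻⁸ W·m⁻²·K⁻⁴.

T_s ≈ 381 K

In steady state the net flux on the hot side equals that on the cold side.
σ(T₁⁴−T_s⁴)/D₁ = σ(T_s⁴−T₂⁴)/D₂, with D₁ = 1/ε₁+1/ε_s−1 = 5.754, D₂ = 1/ε_s+1/ε₂−1 = 6.310.
Solve for T_s⁴: T_s⁴ = (D₂·T₁⁴ + D₁·T₂⁴)/(D₁+D₂) = 2.106×10¹⁰ K⁴.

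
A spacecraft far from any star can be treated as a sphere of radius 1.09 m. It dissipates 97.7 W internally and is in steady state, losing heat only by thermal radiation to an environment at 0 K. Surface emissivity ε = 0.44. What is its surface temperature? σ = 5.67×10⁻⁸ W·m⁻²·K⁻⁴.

T ≈ 127 K

Steady state: internal power = radiated power, P = εσA T⁴.
Radiating area A = 4πr² = 14.93 m².
T⁴ = P/(εσA) = 97.7/(0.44·5.67×10⁻⁸·14.93) = 2.623×10⁸ K⁴.
T = (2.623×10⁸)^(1/4).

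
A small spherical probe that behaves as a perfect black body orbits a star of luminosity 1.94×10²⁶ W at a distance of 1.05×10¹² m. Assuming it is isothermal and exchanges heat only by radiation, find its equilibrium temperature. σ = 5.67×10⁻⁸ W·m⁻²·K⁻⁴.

First find the stellar flux at distance d: S = L/(4πd²) = 1.94×10²⁶/(4π·(1.05×10¹²)²) = 14.00 W/m².
For an isothermal sphere, absorbed (1−a)S·πr² = emitted σ·4πr²·T⁴, so T⁴ = (1−a)S/(4σ).
T⁴ = 1.00·14.00/(4·5.67×10⁻⁸) = 6.174×10⁷ K⁴.

T ≈ 88.6 K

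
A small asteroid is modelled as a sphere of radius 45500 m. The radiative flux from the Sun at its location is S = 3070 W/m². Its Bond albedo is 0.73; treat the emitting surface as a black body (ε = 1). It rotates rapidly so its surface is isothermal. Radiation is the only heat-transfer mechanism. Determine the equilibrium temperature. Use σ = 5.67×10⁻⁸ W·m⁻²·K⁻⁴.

At equilibrium, absorbed power = emitted power.
Absorbing cross-section = πr² = 6.504×10⁹ m²; emitting surface = 4πr² = 2.602×10¹⁰ m² (ratio 4).
(1−a)S·A_cross = εσ·A_surf·T⁴  ⇒  T⁴ = (1−a)S/(4σ).
T⁴ = 0.270·3070/(4·5.67×10⁻⁸) = 3.655×10⁹ K⁴.
T = (3.655×10⁹)^(1/4).

T ≈ 246 K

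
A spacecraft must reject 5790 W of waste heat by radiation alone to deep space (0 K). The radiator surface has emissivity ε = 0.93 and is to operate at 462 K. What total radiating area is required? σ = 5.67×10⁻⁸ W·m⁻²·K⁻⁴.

P = εσA T⁴ ⇒ A = P/(εσT⁴).
T⁴ = 4.556×10¹⁰ K⁴.
A = 5790/(0.93 × 5.67×10⁻⁸ × 4.556×10¹⁰).

A ≈ 2.41 m²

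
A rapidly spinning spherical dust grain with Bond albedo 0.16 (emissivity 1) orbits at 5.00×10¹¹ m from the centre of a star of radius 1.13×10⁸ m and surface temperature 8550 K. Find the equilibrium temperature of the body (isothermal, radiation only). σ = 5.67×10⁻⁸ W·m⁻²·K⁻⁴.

T ≈ 87.0 K

The star's surface emits σT_*⁴; at distance d the flux is S = σT_*⁴(R_*/d)².
S = 5.67×10⁻⁸·(8550)⁴·(1.13×10⁸/5.00×10¹¹)² = 15.48 W/m².
For an isothermal sphere T⁴ = (1−a)S/(4σ) = 5.732×10⁷ K⁴.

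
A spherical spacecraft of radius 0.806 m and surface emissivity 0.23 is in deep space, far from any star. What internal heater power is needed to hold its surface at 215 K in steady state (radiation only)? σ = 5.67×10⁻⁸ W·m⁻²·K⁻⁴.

P = εσ·4πr²·T⁴.
4πr² = 8.164 m²; T⁴ = 2.137×10⁹ K⁴.
P = 0.23·5.67×10⁻⁸·8.164·2.137×10⁹.

P ≈ 227 W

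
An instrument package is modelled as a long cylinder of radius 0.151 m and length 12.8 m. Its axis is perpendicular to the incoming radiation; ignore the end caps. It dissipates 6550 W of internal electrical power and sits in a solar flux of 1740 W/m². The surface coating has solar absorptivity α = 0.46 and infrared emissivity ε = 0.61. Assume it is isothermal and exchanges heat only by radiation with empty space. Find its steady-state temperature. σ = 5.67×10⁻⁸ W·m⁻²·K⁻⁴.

T ≈ 389 K

At steady state, absorbed solar power + internal power = radiated power.
Absorbed: α·S·A_cross = 0.46·1740·3.866 = 3094 W (cross-section 2rL).
Total input = 3094 + 6550 = 9644 W.
Radiated: εσ·A_surf·T⁴ with A_surf = 2πrL = 12.14 m².
T⁴ = 9644/(0.61·5.67×10⁻⁸·12.14) = 2.296×10¹⁰ K⁴.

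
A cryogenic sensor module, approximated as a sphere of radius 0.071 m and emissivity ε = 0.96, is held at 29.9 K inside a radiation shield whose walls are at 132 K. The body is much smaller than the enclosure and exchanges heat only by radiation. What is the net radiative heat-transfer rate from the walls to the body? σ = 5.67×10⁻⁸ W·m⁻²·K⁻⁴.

For a small grey body in a large enclosure: P_net = εσA(T_body⁴ − T_wall⁴).
A = 4πr² = 0.06335 m²; T_body⁴ − T_wall⁴ = 7.993×10⁵ − 3.036×10⁸ = -3.028×10⁸ K⁴.
|P_net| = 0.96·5.67×10⁻⁸·0.06335·3.028×10⁸.

P_net ≈ 1.04 W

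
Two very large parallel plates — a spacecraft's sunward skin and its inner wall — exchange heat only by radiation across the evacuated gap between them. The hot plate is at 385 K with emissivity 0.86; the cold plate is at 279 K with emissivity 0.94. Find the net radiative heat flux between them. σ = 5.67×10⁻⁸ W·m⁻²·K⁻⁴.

For two infinite grey parallel plates, q = σ(T₁⁴ − T₂⁴)/(1/ε₁ + 1/ε₂ − 1).
T₁⁴ − T₂⁴ = 2.197×10¹⁰ − 6.059×10⁹ = 1.591×10¹⁰ K⁴.
1/ε₁ + 1/ε₂ − 1 = 1.163 + 1.064 − 1 = 1.227.
q = 5.67×10⁻⁸ × 1.591×10¹⁰ / 1.227.

q ≈ 735 W/m²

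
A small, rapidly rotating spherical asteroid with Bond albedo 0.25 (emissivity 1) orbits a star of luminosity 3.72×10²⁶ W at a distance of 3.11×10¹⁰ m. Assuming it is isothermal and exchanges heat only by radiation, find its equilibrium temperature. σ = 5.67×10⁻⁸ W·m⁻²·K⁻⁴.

First find the stellar flux at distance d: S = L/(4πd²) = 3.72×10²⁶/(4π·(3.11×10¹⁰)²) = 30610 W/m².
For an isothermal sphere, absorbed (1−a)S·πr² = emitted σ·4πr²·T⁴, so T⁴ = (1−a)S/(4σ).
T⁴ = 0.750·30610/(4·5.67×10⁻⁸) = 1.012×10¹¹ K⁴.

T ≈ 564 K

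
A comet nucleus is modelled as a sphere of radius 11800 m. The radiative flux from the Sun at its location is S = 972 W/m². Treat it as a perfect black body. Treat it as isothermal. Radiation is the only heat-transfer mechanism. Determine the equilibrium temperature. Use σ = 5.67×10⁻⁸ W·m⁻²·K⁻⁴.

At equilibrium, absorbed power = emitted power.
Absorbing cross-section = πr² = 4.374×10⁸ m²; emitting surface = 4πr² = 1.750×10⁹ m² (ratio 4).
S·A_cross = εσ·A_surf·T⁴  ⇒  T⁴ = S/(4σ).
T⁴ = 1.00·972/(4·5.67×10⁻⁸) = 4.286×10⁹ K⁴.
T = (4.286×10⁹)^(1/4).

T ≈ 256 K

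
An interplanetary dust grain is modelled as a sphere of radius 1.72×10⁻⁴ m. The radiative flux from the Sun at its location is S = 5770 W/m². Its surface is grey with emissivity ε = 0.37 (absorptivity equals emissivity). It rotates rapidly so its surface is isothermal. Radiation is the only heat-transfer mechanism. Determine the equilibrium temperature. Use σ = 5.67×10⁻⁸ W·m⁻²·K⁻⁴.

At equilibrium, absorbed power = emitted power.
Absorbing cross-section = πr² = 9.294×10⁻⁸ m²; emitting surface = 4πr² = 3.718×10⁻⁷ m² (ratio 4).
εS·A_cross = εσ·A_surf·T⁴  ⇒  T⁴ = S/(4σ)   (ε cancels).
T⁴ = 5770/(4·5.67×10⁻⁸) = 2.544×10¹⁰ K⁴.
T = (2.544×10¹⁰)^(1/4).

T ≈ 399 K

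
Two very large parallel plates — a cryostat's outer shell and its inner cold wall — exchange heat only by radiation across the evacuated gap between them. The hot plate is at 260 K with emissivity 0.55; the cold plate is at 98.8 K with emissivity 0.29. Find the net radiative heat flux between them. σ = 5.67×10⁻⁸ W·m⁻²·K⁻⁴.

q ≈ 59.5 W/m²

For two infinite grey parallel plates, q = σ(T₁⁴ − T₂⁴)/(1/ε₁ + 1/ε₂ − 1).
T₁⁴ − T₂⁴ = 4.570×10⁹ − 9.529×10⁷ = 4.474×10⁹ K⁴.
1/ε₁ + 1/ε₂ − 1 = 1.818 + 3.448 − 1 = 4.266.
q = 5.67×10⁻⁸ × 4.474×10⁹ / 4.266.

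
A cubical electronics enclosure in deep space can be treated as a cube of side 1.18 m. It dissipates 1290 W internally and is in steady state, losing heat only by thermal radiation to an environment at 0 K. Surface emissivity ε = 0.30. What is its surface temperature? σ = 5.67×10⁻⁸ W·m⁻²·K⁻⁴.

T ≈ 309 K

Steady state: internal power = radiated power, P = εσA T⁴.
Radiating area A = 6L² = 8.354 m².
T⁴ = P/(εσA) = 1290/(0.30·5.67×10⁻⁸·8.354) = 9.078×10⁹ K⁴.
T = (9.078×10⁹)^(1/4).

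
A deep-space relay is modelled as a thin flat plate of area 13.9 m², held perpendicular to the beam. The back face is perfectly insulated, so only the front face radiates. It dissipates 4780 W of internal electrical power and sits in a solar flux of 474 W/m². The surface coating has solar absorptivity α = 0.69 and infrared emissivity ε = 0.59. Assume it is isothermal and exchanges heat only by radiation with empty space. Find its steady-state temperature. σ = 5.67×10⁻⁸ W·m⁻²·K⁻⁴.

At steady state, absorbed solar power + internal power = radiated power.
Absorbed: α·S·A_cross = 0.69·474·13.90 = 4546 W (cross-section A).
Total input = 4546 + 4780 = 9326 W.
Radiated: εσ·A_surf·T⁴ with A_surf = A = 13.90 m².
T⁴ = 9326/(0.59·5.67×10⁻⁸·13.90) = 2.006×10¹⁰ K⁴.

T ≈ 376 K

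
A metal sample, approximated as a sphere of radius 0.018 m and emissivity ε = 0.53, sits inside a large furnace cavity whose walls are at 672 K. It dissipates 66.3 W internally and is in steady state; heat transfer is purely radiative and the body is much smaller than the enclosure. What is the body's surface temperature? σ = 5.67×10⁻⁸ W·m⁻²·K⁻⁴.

For a small grey body in a large enclosure, net radiated power = εσA(T⁴ − T_w⁴).
Steady state: P = εσA(T⁴ − T_w⁴) with A = 4πr² = 0.004072 m².
T⁴ = P/(εσA) + T_w⁴ = 66.3/(0.53·5.67×10⁻⁸·0.004072) + (672)⁴
    = 5.419×10¹¹ + 2.039×10¹¹ = 7.458×10¹¹ K⁴.

T ≈ 929 K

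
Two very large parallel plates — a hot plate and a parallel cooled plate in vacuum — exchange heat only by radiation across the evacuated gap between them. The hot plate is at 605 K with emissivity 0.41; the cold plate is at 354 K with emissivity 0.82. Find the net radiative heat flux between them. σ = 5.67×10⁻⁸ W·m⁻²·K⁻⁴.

q ≈ 2520 W/m²

For two infinite grey parallel plates, q = σ(T₁⁴ − T₂⁴)/(1/ε₁ + 1/ε₂ − 1).
T₁⁴ − T₂⁴ = 1.340×10¹¹ − 1.570×10¹⁰ = 1.183×10¹¹ K⁴.
1/ε₁ + 1/ε₂ − 1 = 2.439 + 1.220 − 1 = 2.659.
q = 5.67×10⁻⁸ × 1.183×10¹¹ / 2.659.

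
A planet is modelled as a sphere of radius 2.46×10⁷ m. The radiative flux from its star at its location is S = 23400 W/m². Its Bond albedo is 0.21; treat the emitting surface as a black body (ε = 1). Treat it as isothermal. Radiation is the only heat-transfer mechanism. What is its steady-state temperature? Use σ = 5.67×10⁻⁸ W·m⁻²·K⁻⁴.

At equilibrium, absorbed power = emitted power.
Absorbing cross-section = πr² = 1.901×10¹⁵ m²; emitting surface = 4πr² = 7.605×10¹⁵ m² (ratio 4).
(1−a)S·A_cross = εσ·A_surf·T⁴  ⇒  T⁴ = (1−a)S/(4σ).
T⁴ = 0.790·23400/(4·5.67×10⁻⁸) = 8.151×10¹⁰ K⁴.
T = (8.151×10¹⁰)^(1/4).

T ≈ 534 K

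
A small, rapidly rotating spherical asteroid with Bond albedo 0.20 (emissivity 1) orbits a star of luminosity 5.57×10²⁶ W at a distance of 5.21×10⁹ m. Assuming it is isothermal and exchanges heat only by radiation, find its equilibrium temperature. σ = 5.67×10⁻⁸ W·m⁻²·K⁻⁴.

T ≈ 1550 K

First find the stellar flux at distance d: S = L/(4πd²) = 5.57×10²⁶/(4π·(5.21×10⁹)²) = 1.633×10⁶ W/m².
For an isothermal sphere, absorbed (1−a)S·πr² = emitted σ·4πr²·T⁴, so T⁴ = (1−a)S/(4σ).
T⁴ = 0.800·1.633×10⁶/(4·5.67×10⁻⁸) = 5.760×10¹² K⁴.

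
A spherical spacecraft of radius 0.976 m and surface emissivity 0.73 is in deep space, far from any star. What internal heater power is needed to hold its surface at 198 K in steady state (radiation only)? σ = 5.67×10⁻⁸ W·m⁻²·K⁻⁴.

P ≈ 762 W

P = εσ·4πr²·T⁴.
4πr² = 11.97 m²; T⁴ = 1.537×10⁹ K⁴.
P = 0.73·5.67×10⁻⁸·11.97·1.537×10⁹.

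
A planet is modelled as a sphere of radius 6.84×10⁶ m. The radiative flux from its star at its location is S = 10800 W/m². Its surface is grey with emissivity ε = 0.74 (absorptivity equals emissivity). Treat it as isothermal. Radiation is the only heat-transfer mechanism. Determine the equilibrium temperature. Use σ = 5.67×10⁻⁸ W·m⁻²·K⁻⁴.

T ≈ 467 K

At equilibrium, absorbed power = emitted power.
Absorbing cross-section = πr² = 1.470×10¹⁴ m²; emitting surface = 4πr² = 5.879×10¹⁴ m² (ratio 4).
εS·A_cross = εσ·A_surf·T⁴  ⇒  T⁴ = S/(4σ)   (ε cancels).
T⁴ = 10800/(4·5.67×10⁻⁸) = 4.762×10¹⁰ K⁴.
T = (4.762×10¹⁰)^(1/4).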